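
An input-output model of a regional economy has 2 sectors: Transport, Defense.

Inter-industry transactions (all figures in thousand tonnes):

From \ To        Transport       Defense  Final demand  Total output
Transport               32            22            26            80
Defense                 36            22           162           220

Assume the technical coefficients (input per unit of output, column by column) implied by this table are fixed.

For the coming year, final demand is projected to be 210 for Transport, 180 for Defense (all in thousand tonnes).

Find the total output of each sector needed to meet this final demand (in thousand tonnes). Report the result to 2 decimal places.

x_T = 418.18, x_D = 409.09

Technical coefficients a_ij = z_ij / X_j:
  a_TT = 32/80 = 0.40, a_DT = 36/80 = 0.45
  a_TD = 22/220 = 0.10, a_DD = 22/220 = 0.10
I − A =
  [   0.60    -0.10]
  [  -0.45     0.90]
det(I−A) = (0.60)(0.90) − (-0.10)(-0.45) = 0.4950
adj(I−A) = [[0.90, 0.10], [0.45, 0.60]]
(I − A)⁻¹ = adj(I−A) / det(I−A) ≈
  [   1.8182     0.2020]
  [   0.9091     1.2121]
x = (I − A)⁻¹ d = adj(I−A)·d / det(I−A), with det(I−A) = 0.4950:
  x_T = (0.90·210 + 0.10·180) / 0.4950 = 207.00 / 0.4950 ≈ 418.18
  x_D = (0.45·210 + 0.60·180) / 0.4950 = 202.50 / 0.4950 ≈ 409.09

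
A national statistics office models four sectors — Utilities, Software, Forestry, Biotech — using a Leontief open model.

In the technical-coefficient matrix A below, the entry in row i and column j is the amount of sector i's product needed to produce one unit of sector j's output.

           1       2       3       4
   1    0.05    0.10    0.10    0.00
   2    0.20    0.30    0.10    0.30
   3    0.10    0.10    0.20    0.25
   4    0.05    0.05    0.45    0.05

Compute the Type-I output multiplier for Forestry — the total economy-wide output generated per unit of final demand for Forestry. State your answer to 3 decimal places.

m_3 = 3.309

I − A =
  [   0.95    -0.10    -0.10     0.00]
  [  -0.20     0.70    -0.10    -0.30]
  [  -0.10    -0.10     0.80    -0.25]
  [  -0.05    -0.05    -0.45     0.95]
Compute the cofactors C_ij = (−1)^(i+j)·(3×3 minor ij) of I−A; the adjugate is their transpose:
adj(I−A) = Cᵀ =
  [ 0.417000   0.075500   0.088000   0.047000]
  [ 0.165750   0.604375   0.239000   0.253750]
  [ 0.096750   0.112875   0.597000   0.192750]
  [ 0.076500   0.089250   0.300000   0.496500]
det(I−A) = Σ_j (I−A)_1j·C_1j = (0.95)(0.417000) + (-0.10)(0.165750) + (-0.10)(0.096750) + (0.00)(0.076500) = 0.3699
(I − A)⁻¹ = adj(I−A) / det(I−A) ≈
  [   1.1273     0.2041     0.2379     0.1271]
  [   0.4481     1.6339     0.6461     0.6860]
  [   0.2616     0.3052     1.6139     0.5211]
  [   0.2068     0.2413     0.8110     1.3423]
The output multiplier for sector j is the column-j sum of the Leontief inverse (I − A)⁻¹ = adj(I−A) / det(I−A).
Column 3 of adj(I−A): (0.088000, 0.239000, 0.597000, 0.300000); det(I−A) = 0.3699.
m_3 = (0.088000 + 0.239000 + 0.597000 + 0.300000) / 0.3699 = 1.224 / 0.3699 ≈ 3.309.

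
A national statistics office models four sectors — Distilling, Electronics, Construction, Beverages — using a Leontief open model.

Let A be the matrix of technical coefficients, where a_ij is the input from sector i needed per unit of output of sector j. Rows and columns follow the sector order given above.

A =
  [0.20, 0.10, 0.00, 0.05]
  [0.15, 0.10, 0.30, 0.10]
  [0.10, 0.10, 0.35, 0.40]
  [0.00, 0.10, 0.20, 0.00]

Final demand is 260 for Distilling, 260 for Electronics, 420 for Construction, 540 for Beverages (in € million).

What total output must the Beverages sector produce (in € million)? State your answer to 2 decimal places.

I − A =
  [   0.80    -0.10     0.00    -0.05]
  [  -0.15     0.90    -0.30    -0.10]
  [  -0.10    -0.10     0.65    -0.40]
  [   0.00    -0.10    -0.20     1.00]
Compute the cofactors C_ij = (−1)^(i+j)·(3×3 minor ij) of I−A; the adjugate is their transpose:
adj(I−A) = Cᵀ =
  [ 0.462500   0.061250   0.042500   0.046250]
  [ 0.117500   0.455000   0.257500   0.154375]
  [ 0.110000   0.122500   0.696250   0.296250]
  [ 0.033750   0.070000   0.165000   0.431250]
det(I−A) = Σ_j (I−A)_1j·C_1j = (0.80)(0.462500) + (-0.10)(0.117500) + (0.00)(0.110000) + (-0.05)(0.033750) = 0.3565625
(I − A)⁻¹ = adj(I−A) / det(I−A) ≈
  [   1.2971     0.1718     0.1192     0.1297]
  [   0.3295     1.2761     0.7222     0.4330]
  [   0.3085     0.3436     1.9527     0.8309]
  [   0.0947     0.1963     0.4628     1.2095]
x = (I − A)⁻¹ d = adj(I−A)·d / det(I−A), with det(I−A) = 0.3565625:
  x_D = (0.462500·260 + 0.061250·260 + 0.042500·420 + 0.046250·540) / 0.3565625 = 179.00 / 0.3565625 ≈ 502.02
  x_E = (0.117500·260 + 0.455000·260 + 0.257500·420 + 0.154375·540) / 0.3565625 = 340.3625 / 0.3565625 ≈ 954.57
  x_C = (0.110000·260 + 0.122500·260 + 0.696250·420 + 0.296250·540) / 0.3565625 = 512.85 / 0.3565625 ≈ 1438.32
  x_B = (0.033750·260 + 0.070000·260 + 0.165000·420 + 0.431250·540) / 0.3565625 = 329.15 / 0.3565625 ≈ 923.12

x_B = 923.12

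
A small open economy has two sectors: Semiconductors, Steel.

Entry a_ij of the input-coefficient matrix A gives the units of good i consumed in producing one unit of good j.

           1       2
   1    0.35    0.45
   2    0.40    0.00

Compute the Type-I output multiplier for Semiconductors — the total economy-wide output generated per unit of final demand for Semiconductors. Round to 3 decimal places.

m_1 = 2.979

I − A =
  [   0.65    -0.45]
  [  -0.40     1.00]
det(I−A) = (0.65)(1.00) − (-0.45)(-0.40) = 0.4700
adj(I−A) = [[1.00, 0.45], [0.40, 0.65]]
(I − A)⁻¹ = adj(I−A) / det(I−A) ≈
  [   2.1277     0.9574]
  [   0.8511     1.3830]
The output multiplier for sector j is the column-j sum of the Leontief inverse (I − A)⁻¹ = adj(I−A) / det(I−A).
Column 1 of adj(I−A): (1.00, 0.40); det(I−A) = 0.4700.
m_1 = (1.00 + 0.40) / 0.4700 = 1.40 / 0.4700 ≈ 2.979.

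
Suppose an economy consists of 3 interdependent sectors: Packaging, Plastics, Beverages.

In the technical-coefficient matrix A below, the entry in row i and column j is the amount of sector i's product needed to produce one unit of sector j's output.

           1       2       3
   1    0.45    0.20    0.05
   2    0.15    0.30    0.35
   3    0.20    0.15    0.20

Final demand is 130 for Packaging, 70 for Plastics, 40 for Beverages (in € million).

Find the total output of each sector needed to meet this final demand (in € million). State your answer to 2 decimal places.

I − A =
  [   0.55    -0.20    -0.05]
  [  -0.15     0.70    -0.35]
  [  -0.20    -0.15     0.80]
Cofactors of I−A, C_ij = (−1)^(i+j)·(minor ij) (rows/columns in the sector order above):
  C_11 = (0.70)(0.80) − (-0.35)(-0.15) = 0.5075
  C_12 = −[(-0.15)(0.80) − (-0.35)(-0.20)] = 0.1900
  C_13 = (-0.15)(-0.15) − (0.70)(-0.20) = 0.1625
  C_21 = −[(-0.20)(0.80) − (-0.05)(-0.15)] = 0.1675
  C_22 = (0.55)(0.80) − (-0.05)(-0.20) = 0.4300
  C_23 = −[(0.55)(-0.15) − (-0.20)(-0.20)] = 0.1225
  C_31 = (-0.20)(-0.35) − (-0.05)(0.70) = 0.1050
  C_32 = −[(0.55)(-0.35) − (-0.05)(-0.15)] = 0.2000
  C_33 = (0.55)(0.70) − (-0.20)(-0.15) = 0.3550
det(I−A) = Σ_j (I−A)_1j·C_1j = (0.55)(0.5075) + (-0.20)(0.1900) + (-0.05)(0.1625) = 0.2330
adj(I−A) = Cᵀ =
  [ 0.5075   0.1675   0.1050]
  [ 0.1900   0.4300   0.2000]
  [ 0.1625   0.1225   0.3550]
(I − A)⁻¹ = adj(I−A) / det(I−A) ≈
  [   2.1781     0.7189     0.4506]
  [   0.8155     1.8455     0.8584]
  [   0.6974     0.5258     1.5236]
x = (I − A)⁻¹ d = adj(I−A)·d / det(I−A), with det(I−A) = 0.2330:
  x_1 = (0.5075·130 + 0.1675·70 + 0.1050·40) / 0.2330 = 81.90 / 0.2330 ≈ 351.50
  x_2 = (0.1900·130 + 0.4300·70 + 0.2000·40) / 0.2330 = 62.80 / 0.2330 ≈ 269.53
  x_3 = (0.1625·130 + 0.1225·70 + 0.3550·40) / 0.2330 = 43.90 / 0.2330 ≈ 188.41

x_1 = 351.50, x_2 = 269.53, x_3 = 188.41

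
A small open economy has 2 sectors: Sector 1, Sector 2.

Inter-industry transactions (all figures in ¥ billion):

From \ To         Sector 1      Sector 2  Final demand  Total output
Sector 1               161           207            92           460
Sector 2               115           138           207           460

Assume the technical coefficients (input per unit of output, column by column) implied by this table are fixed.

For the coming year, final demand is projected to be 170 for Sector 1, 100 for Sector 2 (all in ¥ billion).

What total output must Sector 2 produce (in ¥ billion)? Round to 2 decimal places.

x_2 = 313.87

Technical coefficients a_ij = z_ij / X_j:
  a_11 = 161/460 = 0.35, a_21 = 115/460 = 0.25
  a_12 = 207/460 = 0.45, a_22 = 138/460 = 0.30
I − A =
  [   0.65    -0.45]
  [  -0.25     0.70]
det(I−A) = (0.65)(0.70) − (-0.45)(-0.25) = 0.3425
adj(I−A) = [[0.70, 0.45], [0.25, 0.65]]
(I − A)⁻¹ = adj(I−A) / det(I−A) ≈
  [   2.0438     1.3139]
  [   0.7299     1.8978]
x = (I − A)⁻¹ d = adj(I−A)·d / det(I−A), with det(I−A) = 0.3425:
  x_1 = (0.70·170 + 0.45·100) / 0.3425 = 164.00 / 0.3425 ≈ 478.83
  x_2 = (0.25·170 + 0.65·100) / 0.3425 = 107.50 / 0.3425 ≈ 313.87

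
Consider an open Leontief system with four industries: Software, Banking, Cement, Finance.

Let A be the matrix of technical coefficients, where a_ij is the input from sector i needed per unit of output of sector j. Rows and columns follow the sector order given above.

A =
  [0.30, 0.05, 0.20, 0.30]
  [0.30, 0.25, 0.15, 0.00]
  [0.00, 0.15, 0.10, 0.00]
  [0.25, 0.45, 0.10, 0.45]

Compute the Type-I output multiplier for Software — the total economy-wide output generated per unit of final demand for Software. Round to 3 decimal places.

I − A =
  [   0.70    -0.05    -0.20    -0.30]
  [  -0.30     0.75    -0.15     0.00]
  [   0.00    -0.15     0.90     0.00]
  [  -0.25    -0.45    -0.10     0.55]
Compute the cofactors C_ij = (−1)^(i+j)·(3×3 minor ij) of I−A; the adjugate is their transpose:
adj(I−A) = Cᵀ =
  [ 0.358875   0.167250   0.129375   0.195750]
  [ 0.148500   0.279000   0.088500   0.081000]
  [ 0.024750   0.046500   0.183750   0.013500]
  [ 0.289125   0.312750   0.164625   0.434250]
det(I−A) = Σ_j (I−A)_1j·C_1j = (0.70)(0.358875) + (-0.05)(0.148500) + (-0.20)(0.024750) + (-0.30)(0.289125) = 0.1521
(I − A)⁻¹ = adj(I−A) / det(I−A) ≈
  [   2.3595     1.0996     0.8506     1.2870]
  [   0.9763     1.8343     0.5819     0.5325]
  [   0.1627     0.3057     1.2081     0.0888]
  [   1.9009     2.0562     1.0823     2.8550]
The output multiplier for sector j is the column-j sum of the Leontief inverse (I − A)⁻¹ = adj(I−A) / det(I−A).
Column S of adj(I−A): (0.358875, 0.148500, 0.024750, 0.289125); det(I−A) = 0.1521.
m_S = (0.358875 + 0.148500 + 0.024750 + 0.289125) / 0.1521 = 0.82125 / 0.1521 ≈ 5.399.

m_S = 5.399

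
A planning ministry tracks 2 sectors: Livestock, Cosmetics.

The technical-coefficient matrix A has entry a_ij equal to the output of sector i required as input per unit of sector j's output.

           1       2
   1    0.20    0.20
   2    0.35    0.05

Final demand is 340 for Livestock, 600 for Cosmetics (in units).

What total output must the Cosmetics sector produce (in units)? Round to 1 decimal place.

I − A =
  [   0.80    -0.20]
  [  -0.35     0.95]
det(I−A) = (0.80)(0.95) − (-0.20)(-0.35) = 0.6900
adj(I−A) = [[0.95, 0.20], [0.35, 0.80]]
(I − A)⁻¹ = adj(I−A) / det(I−A) ≈
  [   1.3768     0.2899]
  [   0.5072     1.1594]
x = (I − A)⁻¹ d = adj(I−A)·d / det(I−A), with det(I−A) = 0.6900:
  x_1 = (0.95·340 + 0.20·600) / 0.6900 = 443.00 / 0.6900 ≈ 642.0
  x_2 = (0.35·340 + 0.80·600) / 0.6900 = 599.00 / 0.6900 ≈ 868.1

x_2 = 868.1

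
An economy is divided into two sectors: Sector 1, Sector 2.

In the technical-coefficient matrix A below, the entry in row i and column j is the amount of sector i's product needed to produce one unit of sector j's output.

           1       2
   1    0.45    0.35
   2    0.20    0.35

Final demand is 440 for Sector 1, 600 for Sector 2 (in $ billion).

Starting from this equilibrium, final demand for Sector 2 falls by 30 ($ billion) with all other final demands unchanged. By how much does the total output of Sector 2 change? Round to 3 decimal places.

I − A =
  [   0.55    -0.35]
  [  -0.20     0.65]
det(I−A) = (0.55)(0.65) − (-0.35)(-0.20) = 0.2875
adj(I−A) = [[0.65, 0.35], [0.20, 0.55]]
(I − A)⁻¹ = adj(I−A) / det(I−A) ≈
  [   2.2609     1.2174]
  [   0.6957     1.9130]
Δx = (I − A)⁻¹ Δd with Δd having -30 in the Sector 2 component and 0 elsewhere.
So Δx_2 = L_22 · (-30), where L_22 = adj(I−A)_22 / det(I−A) = 0.55 / 0.2875.
Δx_2 = 0.55 × (-30) / 0.2875 = -16.50 / 0.2875 ≈ -57.391.

Δx_2 = -57.391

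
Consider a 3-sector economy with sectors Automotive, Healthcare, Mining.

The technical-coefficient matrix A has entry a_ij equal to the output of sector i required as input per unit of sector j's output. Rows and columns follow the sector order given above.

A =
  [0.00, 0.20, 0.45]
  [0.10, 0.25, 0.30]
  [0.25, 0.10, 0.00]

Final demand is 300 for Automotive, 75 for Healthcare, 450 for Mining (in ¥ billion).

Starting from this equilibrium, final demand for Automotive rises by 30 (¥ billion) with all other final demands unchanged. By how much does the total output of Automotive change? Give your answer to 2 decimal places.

Δx_A = 36.23

I − A =
  [   1.00    -0.20    -0.45]
  [  -0.10     0.75    -0.30]
  [  -0.25    -0.10     1.00]
Cofactors of I−A, C_ij = (−1)^(i+j)·(minor ij) (rows/columns in the sector order above):
  C_11 = (0.75)(1.00) − (-0.30)(-0.10) = 0.7200
  C_12 = −[(-0.10)(1.00) − (-0.30)(-0.25)] = 0.1750
  C_13 = (-0.10)(-0.10) − (0.75)(-0.25) = 0.1975
  C_21 = −[(-0.20)(1.00) − (-0.45)(-0.10)] = 0.2450
  C_22 = (1.00)(1.00) − (-0.45)(-0.25) = 0.8875
  C_23 = −[(1.00)(-0.10) − (-0.20)(-0.25)] = 0.1500
  C_31 = (-0.20)(-0.30) − (-0.45)(0.75) = 0.3975
  C_32 = −[(1.00)(-0.30) − (-0.45)(-0.10)] = 0.3450
  C_33 = (1.00)(0.75) − (-0.20)(-0.10) = 0.7300
det(I−A) = Σ_j (I−A)_1j·C_1j = (1.00)(0.7200) + (-0.20)(0.1750) + (-0.45)(0.1975) = 0.596125
adj(I−A) = Cᵀ =
  [ 0.7200   0.2450   0.3975]
  [ 0.1750   0.8875   0.3450]
  [ 0.1975   0.1500   0.7300]
(I − A)⁻¹ = adj(I−A) / det(I−A) ≈
  [   1.2078     0.4110     0.6668]
  [   0.2936     1.4888     0.5787]
  [   0.3313     0.2516     1.2246]
Δx = (I − A)⁻¹ Δd with Δd having +30 in the Automotive component and 0 elsewhere.
So Δx_A = L_AA · (+30), where L_AA = adj(I−A)_AA / det(I−A) = 0.7200 / 0.596125.
Δx_A = 0.7200 × (+30) / 0.596125 = 21.60 / 0.596125 ≈ 36.23.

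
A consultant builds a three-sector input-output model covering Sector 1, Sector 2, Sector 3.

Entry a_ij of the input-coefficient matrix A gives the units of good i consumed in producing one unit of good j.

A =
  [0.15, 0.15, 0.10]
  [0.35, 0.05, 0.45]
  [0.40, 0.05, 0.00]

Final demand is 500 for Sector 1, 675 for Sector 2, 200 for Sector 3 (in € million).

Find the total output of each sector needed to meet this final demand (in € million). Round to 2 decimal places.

I − A =
  [   0.85    -0.15    -0.10]
  [  -0.35     0.95    -0.45]
  [  -0.40    -0.05     1.00]
Cofactors of I−A, C_ij = (−1)^(i+j)·(minor ij) (rows/columns in the sector order above):
  C_11 = (0.95)(1.00) − (-0.45)(-0.05) = 0.9275
  C_12 = −[(-0.35)(1.00) − (-0.45)(-0.40)] = 0.5300
  C_13 = (-0.35)(-0.05) − (0.95)(-0.40) = 0.3975
  C_21 = −[(-0.15)(1.00) − (-0.10)(-0.05)] = 0.1550
  C_22 = (0.85)(1.00) − (-0.10)(-0.40) = 0.8100
  C_23 = −[(0.85)(-0.05) − (-0.15)(-0.40)] = 0.1025
  C_31 = (-0.15)(-0.45) − (-0.10)(0.95) = 0.1625
  C_32 = −[(0.85)(-0.45) − (-0.10)(-0.35)] = 0.4175
  C_33 = (0.85)(0.95) − (-0.15)(-0.35) = 0.7550
det(I−A) = Σ_j (I−A)_1j·C_1j = (0.85)(0.9275) + (-0.15)(0.5300) + (-0.10)(0.3975) = 0.669125
adj(I−A) = Cᵀ =
  [ 0.9275   0.1550   0.1625]
  [ 0.5300   0.8100   0.4175]
  [ 0.3975   0.1025   0.7550]
(I − A)⁻¹ = adj(I−A) / det(I−A) ≈
  [   1.3861     0.2316     0.2429]
  [   0.7921     1.2105     0.6239]
  [   0.5941     0.1532     1.1283]
x = (I − A)⁻¹ d = adj(I−A)·d / det(I−A), with det(I−A) = 0.669125:
  x_1 = (0.9275·500 + 0.1550·675 + 0.1625·200) / 0.669125 = 600.875 / 0.669125 ≈ 898.00
  x_2 = (0.5300·500 + 0.8100·675 + 0.4175·200) / 0.669125 = 895.25 / 0.669125 ≈ 1337.94
  x_3 = (0.3975·500 + 0.1025·675 + 0.7550·200) / 0.669125 = 418.9375 / 0.669125 ≈ 626.10

x_1 = 898.00, x_2 = 1337.94, x_3 = 626.10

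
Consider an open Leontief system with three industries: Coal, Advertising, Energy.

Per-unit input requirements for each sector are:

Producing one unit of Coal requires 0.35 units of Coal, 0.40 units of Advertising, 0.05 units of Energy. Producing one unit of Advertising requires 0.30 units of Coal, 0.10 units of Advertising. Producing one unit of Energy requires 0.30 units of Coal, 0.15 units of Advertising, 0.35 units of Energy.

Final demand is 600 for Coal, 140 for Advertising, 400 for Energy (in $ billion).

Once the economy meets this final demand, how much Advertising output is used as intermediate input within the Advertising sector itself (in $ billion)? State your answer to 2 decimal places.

I − A =
  [   0.65    -0.30    -0.30]
  [  -0.40     0.90    -0.15]
  [  -0.05     0.00     0.65]
Cofactors of I−A, C_ij = (−1)^(i+j)·(minor ij) (rows/columns in the sector order above):
  C_11 = (0.90)(0.65) − (-0.15)(0.00) = 0.5850
  C_12 = −[(-0.40)(0.65) − (-0.15)(-0.05)] = 0.2675
  C_13 = (-0.40)(0.00) − (0.90)(-0.05) = 0.0450
  C_21 = −[(-0.30)(0.65) − (-0.30)(0.00)] = 0.1950
  C_22 = (0.65)(0.65) − (-0.30)(-0.05) = 0.4075
  C_23 = −[(0.65)(0.00) − (-0.30)(-0.05)] = 0.0150
  C_31 = (-0.30)(-0.15) − (-0.30)(0.90) = 0.3150
  C_32 = −[(0.65)(-0.15) − (-0.30)(-0.40)] = 0.2175
  C_33 = (0.65)(0.90) − (-0.30)(-0.40) = 0.4650
det(I−A) = Σ_j (I−A)_1j·C_1j = (0.65)(0.5850) + (-0.30)(0.2675) + (-0.30)(0.0450) = 0.2865
adj(I−A) = Cᵀ =
  [ 0.5850   0.1950   0.3150]
  [ 0.2675   0.4075   0.2175]
  [ 0.0450   0.0150   0.4650]
(I − A)⁻¹ = adj(I−A) / det(I−A) ≈
  [   2.0419     0.6806     1.0995]
  [   0.9337     1.4223     0.7592]
  [   0.1571     0.0524     1.6230]
First solve x = (I − A)⁻¹ d = adj(I−A)·d / det(I−A); in particular x_2 = (0.2675·600 + 0.4075·140 + 0.2175·400) / 0.2865 = 304.55 / 0.2865 ≈ 1063.0017.
Intermediate flow from 2 to 2: z_22 = a_22 · x_2 = 0.10 × 304.55 / 0.2865 = 30.455 / 0.2865 ≈ 106.30.

z_22 = 106.30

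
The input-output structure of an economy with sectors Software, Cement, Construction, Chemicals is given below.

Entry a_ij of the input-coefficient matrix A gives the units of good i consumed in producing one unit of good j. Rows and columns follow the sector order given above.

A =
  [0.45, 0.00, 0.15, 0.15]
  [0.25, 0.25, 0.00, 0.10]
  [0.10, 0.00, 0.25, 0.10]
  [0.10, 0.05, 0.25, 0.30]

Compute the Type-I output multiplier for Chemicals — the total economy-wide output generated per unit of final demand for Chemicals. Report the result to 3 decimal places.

I − A =
  [   0.55     0.00    -0.15    -0.15]
  [  -0.25     0.75     0.00    -0.10]
  [  -0.10     0.00     0.75    -0.10]
  [  -0.10    -0.05    -0.25     0.70]
Compute the cofactors C_ij = (−1)^(i+j)·(3×3 minor ij) of I−A; the adjugate is their transpose:
adj(I−A) = Cᵀ =
  [ 0.371250   0.006375   0.106125   0.095625]
  [ 0.135000   0.248000   0.050875   0.071625]
  [ 0.060750   0.003500   0.272875   0.052500]
  [ 0.084375   0.019875   0.116250   0.298125]
det(I−A) = Σ_j (I−A)_1j·C_1j = (0.55)(0.371250) + (0.00)(0.135000) + (-0.15)(0.060750) + (-0.15)(0.084375) = 0.18241875
(I − A)⁻¹ = adj(I−A) / det(I−A) ≈
  [   2.0352     0.0349     0.5818     0.5242]
  [   0.7401     1.3595     0.2789     0.3926]
  [   0.3330     0.0192     1.4959     0.2878]
  [   0.4625     0.1090     0.6373     1.6343]
The output multiplier for sector j is the column-j sum of the Leontief inverse (I − A)⁻¹ = adj(I−A) / det(I−A).
Column 4 of adj(I−A): (0.095625, 0.071625, 0.052500, 0.298125); det(I−A) = 0.18241875.
m_4 = (0.095625 + 0.071625 + 0.052500 + 0.298125) / 0.18241875 = 0.517875 / 0.18241875 ≈ 2.839.

m_4 = 2.839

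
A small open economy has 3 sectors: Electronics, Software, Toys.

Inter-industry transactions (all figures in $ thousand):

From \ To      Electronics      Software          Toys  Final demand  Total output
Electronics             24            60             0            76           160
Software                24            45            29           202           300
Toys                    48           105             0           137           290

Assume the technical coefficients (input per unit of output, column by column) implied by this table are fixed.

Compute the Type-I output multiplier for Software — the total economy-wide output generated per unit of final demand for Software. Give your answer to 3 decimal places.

m_2 = 2.143

Technical coefficients a_ij = z_ij / X_j:
  a_11 = 24/160 = 0.15, a_21 = 24/160 = 0.15, a_31 = 48/160 = 0.30
  a_12 = 60/300 = 0.20, a_22 = 45/300 = 0.15, a_32 = 105/300 = 0.35
  a_13 = 0/290 = 0.00, a_23 = 29/290 = 0.10, a_33 = 0/290 = 0.00
I − A =
  [   0.85    -0.20     0.00]
  [  -0.15     0.85    -0.10]
  [  -0.30    -0.35     1.00]
Cofactors of I−A, C_ij = (−1)^(i+j)·(minor ij) (rows/columns in the sector order above):
  C_11 = (0.85)(1.00) − (-0.10)(-0.35) = 0.8150
  C_12 = −[(-0.15)(1.00) − (-0.10)(-0.30)] = 0.1800
  C_13 = (-0.15)(-0.35) − (0.85)(-0.30) = 0.3075
  C_21 = −[(-0.20)(1.00) − (0.00)(-0.35)] = 0.2000
  C_22 = (0.85)(1.00) − (0.00)(-0.30) = 0.8500
  C_23 = −[(0.85)(-0.35) − (-0.20)(-0.30)] = 0.3575
  C_31 = (-0.20)(-0.10) − (0.00)(0.85) = 0.0200
  C_32 = −[(0.85)(-0.10) − (0.00)(-0.15)] = 0.0850
  C_33 = (0.85)(0.85) − (-0.20)(-0.15) = 0.6925
det(I−A) = Σ_j (I−A)_1j·C_1j = (0.85)(0.8150) + (-0.20)(0.1800) + (0.00)(0.3075) = 0.65675
adj(I−A) = Cᵀ =
  [ 0.8150   0.2000   0.0200]
  [ 0.1800   0.8500   0.0850]
  [ 0.3075   0.3575   0.6925]
(I − A)⁻¹ = adj(I−A) / det(I−A) ≈
  [   1.2410     0.3045     0.0305]
  [   0.2741     1.2943     0.1294]
  [   0.4682     0.5443     1.0544]
The output multiplier for sector j is the column-j sum of the Leontief inverse (I − A)⁻¹ = adj(I−A) / det(I−A).
Column 2 of adj(I−A): (0.2000, 0.8500, 0.3575); det(I−A) = 0.65675.
m_2 = (0.2000 + 0.8500 + 0.3575) / 0.65675 = 1.4075 / 0.65675 ≈ 2.143.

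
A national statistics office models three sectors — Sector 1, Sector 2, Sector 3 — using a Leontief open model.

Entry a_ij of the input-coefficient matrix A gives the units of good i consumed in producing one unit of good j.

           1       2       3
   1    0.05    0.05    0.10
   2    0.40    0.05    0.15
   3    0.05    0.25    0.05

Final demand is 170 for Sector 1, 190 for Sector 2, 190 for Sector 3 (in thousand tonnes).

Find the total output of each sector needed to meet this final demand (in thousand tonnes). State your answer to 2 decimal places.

I − A =
  [   0.95    -0.05    -0.10]
  [  -0.40     0.95    -0.15]
  [  -0.05    -0.25     0.95]
Cofactors of I−A, C_ij = (−1)^(i+j)·(minor ij) (rows/columns in the sector order above):
  C_11 = (0.95)(0.95) − (-0.15)(-0.25) = 0.8650
  C_12 = −[(-0.40)(0.95) − (-0.15)(-0.05)] = 0.3875
  C_13 = (-0.40)(-0.25) − (0.95)(-0.05) = 0.1475
  C_21 = −[(-0.05)(0.95) − (-0.10)(-0.25)] = 0.0725
  C_22 = (0.95)(0.95) − (-0.10)(-0.05) = 0.8975
  C_23 = −[(0.95)(-0.25) − (-0.05)(-0.05)] = 0.2400
  C_31 = (-0.05)(-0.15) − (-0.10)(0.95) = 0.1025
  C_32 = −[(0.95)(-0.15) − (-0.10)(-0.40)] = 0.1825
  C_33 = (0.95)(0.95) − (-0.05)(-0.40) = 0.8825
det(I−A) = Σ_j (I−A)_1j·C_1j = (0.95)(0.8650) + (-0.05)(0.3875) + (-0.10)(0.1475) = 0.787625
adj(I−A) = Cᵀ =
  [ 0.8650   0.0725   0.1025]
  [ 0.3875   0.8975   0.1825]
  [ 0.1475   0.2400   0.8825]
(I − A)⁻¹ = adj(I−A) / det(I−A) ≈
  [   1.0982     0.0920     0.1301]
  [   0.4920     1.1395     0.2317]
  [   0.1873     0.3047     1.1205]
x = (I − A)⁻¹ d = adj(I−A)·d / det(I−A), with det(I−A) = 0.787625:
  x_1 = (0.8650·170 + 0.0725·190 + 0.1025·190) / 0.787625 = 180.30 / 0.787625 ≈ 228.92
  x_2 = (0.3875·170 + 0.8975·190 + 0.1825·190) / 0.787625 = 271.075 / 0.787625 ≈ 344.17
  x_3 = (0.1475·170 + 0.2400·190 + 0.8825·190) / 0.787625 = 238.35 / 0.787625 ≈ 302.62

x_1 = 228.92, x_2 = 344.17, x_3 = 302.62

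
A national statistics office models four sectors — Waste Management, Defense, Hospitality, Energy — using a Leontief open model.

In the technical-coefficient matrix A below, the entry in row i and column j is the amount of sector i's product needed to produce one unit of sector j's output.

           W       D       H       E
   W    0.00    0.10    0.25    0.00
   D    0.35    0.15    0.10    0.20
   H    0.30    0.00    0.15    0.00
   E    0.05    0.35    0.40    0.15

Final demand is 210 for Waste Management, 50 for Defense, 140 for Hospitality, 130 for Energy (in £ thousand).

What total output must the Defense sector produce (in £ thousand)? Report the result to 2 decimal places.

x_D = 320.76

I − A =
  [   1.00    -0.10    -0.25     0.00]
  [  -0.35     0.85    -0.10    -0.20]
  [  -0.30     0.00     0.85     0.00]
  [  -0.05    -0.35    -0.40     0.85]
Compute the cofactors C_ij = (−1)^(i+j)·(3×3 minor ij) of I−A; the adjugate is their transpose:
adj(I−A) = Cᵀ =
  [ 0.554625   0.072250   0.179625   0.017000]
  [ 0.310875   0.658750   0.241875   0.155000]
  [ 0.195750   0.025500   0.621750   0.006000]
  [ 0.252750   0.287500   0.402750   0.626000]
det(I−A) = Σ_j (I−A)_1j·C_1j = (1.00)(0.554625) + (-0.10)(0.310875) + (-0.25)(0.195750) + (0.00)(0.252750) = 0.4746
(I − A)⁻¹ = adj(I−A) / det(I−A) ≈
  [   1.1686     0.1522     0.3785     0.0358]
  [   0.6550     1.3880     0.5096     0.3266]
  [   0.4125     0.0537     1.3101     0.0126]
  [   0.5326     0.6058     0.8486     1.3190]
x = (I − A)⁻¹ d = adj(I−A)·d / det(I−A), with det(I−A) = 0.4746:
  x_W = (0.554625·210 + 0.072250·50 + 0.179625·140 + 0.017000·130) / 0.4746 = 147.44125 / 0.4746 ≈ 310.66
  x_D = (0.310875·210 + 0.658750·50 + 0.241875·140 + 0.155000·130) / 0.4746 = 152.23375 / 0.4746 ≈ 320.76
  x_H = (0.195750·210 + 0.025500·50 + 0.621750·140 + 0.006000·130) / 0.4746 = 130.2075 / 0.4746 ≈ 274.35
  x_E = (0.252750·210 + 0.287500·50 + 0.402750·140 + 0.626000·130) / 0.4746 = 205.2175 / 0.4746 ≈ 432.40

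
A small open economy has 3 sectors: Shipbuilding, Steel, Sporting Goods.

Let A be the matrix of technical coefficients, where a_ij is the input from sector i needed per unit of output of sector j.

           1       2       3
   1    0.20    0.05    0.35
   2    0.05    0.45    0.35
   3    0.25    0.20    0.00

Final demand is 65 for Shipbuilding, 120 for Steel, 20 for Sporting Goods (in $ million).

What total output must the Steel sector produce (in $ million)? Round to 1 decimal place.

I − A =
  [   0.80    -0.05    -0.35]
  [  -0.05     0.55    -0.35]
  [  -0.25    -0.20     1.00]
Cofactors of I−A, C_ij = (−1)^(i+j)·(minor ij) (rows/columns in the sector order above):
  C_11 = (0.55)(1.00) − (-0.35)(-0.20) = 0.4800
  C_12 = −[(-0.05)(1.00) − (-0.35)(-0.25)] = 0.1375
  C_13 = (-0.05)(-0.20) − (0.55)(-0.25) = 0.1475
  C_21 = −[(-0.05)(1.00) − (-0.35)(-0.20)] = 0.1200
  C_22 = (0.80)(1.00) − (-0.35)(-0.25) = 0.7125
  C_23 = −[(0.80)(-0.20) − (-0.05)(-0.25)] = 0.1725
  C_31 = (-0.05)(-0.35) − (-0.35)(0.55) = 0.2100
  C_32 = −[(0.80)(-0.35) − (-0.35)(-0.05)] = 0.2975
  C_33 = (0.80)(0.55) − (-0.05)(-0.05) = 0.4375
det(I−A) = Σ_j (I−A)_1j·C_1j = (0.80)(0.4800) + (-0.05)(0.1375) + (-0.35)(0.1475) = 0.3255
adj(I−A) = Cᵀ =
  [ 0.4800   0.1200   0.2100]
  [ 0.1375   0.7125   0.2975]
  [ 0.1475   0.1725   0.4375]
(I − A)⁻¹ = adj(I−A) / det(I−A) ≈
  [   1.4747     0.3687     0.6452]
  [   0.4224     2.1889     0.9140]
  [   0.4531     0.5300     1.3441]
x = (I − A)⁻¹ d = adj(I−A)·d / det(I−A), with det(I−A) = 0.3255:
  x_1 = (0.4800·65 + 0.1200·120 + 0.2100·20) / 0.3255 = 49.80 / 0.3255 ≈ 153.0
  x_2 = (0.1375·65 + 0.7125·120 + 0.2975·20) / 0.3255 = 100.3875 / 0.3255 ≈ 308.4
  x_3 = (0.1475·65 + 0.1725·120 + 0.4375·20) / 0.3255 = 39.0375 / 0.3255 ≈ 119.9

x_2 = 308.4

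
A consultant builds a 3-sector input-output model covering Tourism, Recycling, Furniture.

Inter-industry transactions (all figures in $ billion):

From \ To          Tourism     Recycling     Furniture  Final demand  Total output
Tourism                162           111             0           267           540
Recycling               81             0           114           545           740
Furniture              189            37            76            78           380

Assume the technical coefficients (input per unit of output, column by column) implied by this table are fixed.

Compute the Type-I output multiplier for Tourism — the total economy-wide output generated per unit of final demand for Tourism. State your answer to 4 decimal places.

m_1 = 2.6515

Technical coefficients a_ij = z_ij / X_j:
  a_11 = 162/540 = 0.30, a_21 = 81/540 = 0.15, a_31 = 189/540 = 0.35
  a_12 = 111/740 = 0.15, a_22 = 0/740 = 0.00, a_32 = 37/740 = 0.05
  a_13 = 0/380 = 0.00, a_23 = 114/380 = 0.30, a_33 = 76/380 = 0.20
I − A =
  [   0.70    -0.15     0.00]
  [  -0.15     1.00    -0.30]
  [  -0.35    -0.05     0.80]
Cofactors of I−A, C_ij = (−1)^(i+j)·(minor ij) (rows/columns in the sector order above):
  C_11 = (1.00)(0.80) − (-0.30)(-0.05) = 0.7850
  C_12 = −[(-0.15)(0.80) − (-0.30)(-0.35)] = 0.2250
  C_13 = (-0.15)(-0.05) − (1.00)(-0.35) = 0.3575
  C_21 = −[(-0.15)(0.80) − (0.00)(-0.05)] = 0.1200
  C_22 = (0.70)(0.80) − (0.00)(-0.35) = 0.5600
  C_23 = −[(0.70)(-0.05) − (-0.15)(-0.35)] = 0.0875
  C_31 = (-0.15)(-0.30) − (0.00)(1.00) = 0.0450
  C_32 = −[(0.70)(-0.30) − (0.00)(-0.15)] = 0.2100
  C_33 = (0.70)(1.00) − (-0.15)(-0.15) = 0.6775
det(I−A) = Σ_j (I−A)_1j·C_1j = (0.70)(0.7850) + (-0.15)(0.2250) + (0.00)(0.3575) = 0.51575
adj(I−A) = Cᵀ =
  [ 0.7850   0.1200   0.0450]
  [ 0.2250   0.5600   0.2100]
  [ 0.3575   0.0875   0.6775]
(I − A)⁻¹ = adj(I−A) / det(I−A) ≈
  [   1.52206     0.23267     0.08725]
  [   0.43626     1.08580     0.40717]
  [   0.69317     0.16966     1.31362]
The output multiplier for sector j is the column-j sum of the Leontief inverse (I − A)⁻¹ = adj(I−A) / det(I−A).
Column 1 of adj(I−A): (0.7850, 0.2250, 0.3575); det(I−A) = 0.51575.
m_1 = (0.7850 + 0.2250 + 0.3575) / 0.51575 = 1.3675 / 0.51575 ≈ 2.6515.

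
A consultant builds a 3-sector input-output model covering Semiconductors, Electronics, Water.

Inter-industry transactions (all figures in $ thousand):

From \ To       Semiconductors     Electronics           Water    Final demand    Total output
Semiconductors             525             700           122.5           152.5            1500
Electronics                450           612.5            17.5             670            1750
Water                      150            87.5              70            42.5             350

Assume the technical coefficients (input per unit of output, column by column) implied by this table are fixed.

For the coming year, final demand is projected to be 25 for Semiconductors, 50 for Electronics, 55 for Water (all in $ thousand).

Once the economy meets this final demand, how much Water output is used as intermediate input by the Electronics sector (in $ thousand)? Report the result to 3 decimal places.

z_WE = 9.017

Technical coefficients a_ij = z_ij / X_j:
  a_SS = 525/1500 = 0.35, a_ES = 450/1500 = 0.30, a_WS = 150/1500 = 0.10
  a_SE = 700/1750 = 0.40, a_EE = 612.5/1750 = 0.35, a_WE = 87.5/1750 = 0.05
  a_SW = 122.5/350 = 0.35, a_EW = 17.5/350 = 0.05, a_WW = 70/350 = 0.20
I − A =
  [   0.65    -0.40    -0.35]
  [  -0.30     0.65    -0.05]
  [  -0.10    -0.05     0.80]
Cofactors of I−A, C_ij = (−1)^(i+j)·(minor ij) (rows/columns in the sector order above):
  C_11 = (0.65)(0.80) − (-0.05)(-0.05) = 0.5175
  C_12 = −[(-0.30)(0.80) − (-0.05)(-0.10)] = 0.2450
  C_13 = (-0.30)(-0.05) − (0.65)(-0.10) = 0.0800
  C_21 = −[(-0.40)(0.80) − (-0.35)(-0.05)] = 0.3375
  C_22 = (0.65)(0.80) − (-0.35)(-0.10) = 0.4850
  C_23 = −[(0.65)(-0.05) − (-0.40)(-0.10)] = 0.0725
  C_31 = (-0.40)(-0.05) − (-0.35)(0.65) = 0.2475
  C_32 = −[(0.65)(-0.05) − (-0.35)(-0.30)] = 0.1375
  C_33 = (0.65)(0.65) − (-0.40)(-0.30) = 0.3025
det(I−A) = Σ_j (I−A)_1j·C_1j = (0.65)(0.5175) + (-0.40)(0.2450) + (-0.35)(0.0800) = 0.210375
adj(I−A) = Cᵀ =
  [ 0.5175   0.3375   0.2475]
  [ 0.2450   0.4850   0.1375]
  [ 0.0800   0.0725   0.3025]
(I − A)⁻¹ = adj(I−A) / det(I−A) ≈
  [   2.4599     1.6043     1.1765]
  [   1.1646     2.3054     0.6536]
  [   0.3803     0.3446     1.4379]
First solve x = (I − A)⁻¹ d = adj(I−A)·d / det(I−A); in particular x_E = (0.2450·25 + 0.4850·50 + 0.1375·55) / 0.210375 = 37.9375 / 0.210375 ≈ 180.33274.
Intermediate flow from W to E: z_WE = a_WE · x_E = 0.05 × 37.9375 / 0.210375 = 1.896875 / 0.210375 ≈ 9.017.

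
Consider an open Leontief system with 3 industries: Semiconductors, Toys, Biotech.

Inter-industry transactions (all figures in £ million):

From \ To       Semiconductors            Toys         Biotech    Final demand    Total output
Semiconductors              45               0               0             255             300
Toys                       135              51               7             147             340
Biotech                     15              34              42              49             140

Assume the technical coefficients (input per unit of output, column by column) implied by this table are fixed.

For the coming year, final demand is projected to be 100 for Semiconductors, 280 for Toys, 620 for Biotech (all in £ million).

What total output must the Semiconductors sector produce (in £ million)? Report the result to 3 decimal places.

x_1 = 117.647

Technical coefficients a_ij = z_ij / X_j:
  a_11 = 45/300 = 0.15, a_21 = 135/300 = 0.45, a_31 = 15/300 = 0.05
  a_12 = 0/340 = 0.00, a_22 = 51/340 = 0.15, a_32 = 34/340 = 0.10
  a_13 = 0/140 = 0.00, a_23 = 7/140 = 0.05, a_33 = 42/140 = 0.30
I − A =
  [   0.85     0.00     0.00]
  [  -0.45     0.85    -0.05]
  [  -0.05    -0.10     0.70]
Cofactors of I−A, C_ij = (−1)^(i+j)·(minor ij) (rows/columns in the sector order above):
  C_11 = (0.85)(0.70) − (-0.05)(-0.10) = 0.5900
  C_12 = −[(-0.45)(0.70) − (-0.05)(-0.05)] = 0.3175
  C_13 = (-0.45)(-0.10) − (0.85)(-0.05) = 0.0875
  C_21 = −[(0.00)(0.70) − (0.00)(-0.10)] = 0.0000
  C_22 = (0.85)(0.70) − (0.00)(-0.05) = 0.5950
  C_23 = −[(0.85)(-0.10) − (0.00)(-0.05)] = 0.0850
  C_31 = (0.00)(-0.05) − (0.00)(0.85) = 0.0000
  C_32 = −[(0.85)(-0.05) − (0.00)(-0.45)] = 0.0425
  C_33 = (0.85)(0.85) − (0.00)(-0.45) = 0.7225
det(I−A) = Σ_j (I−A)_1j·C_1j = (0.85)(0.5900) + (0.00)(0.3175) + (0.00)(0.0875) = 0.5015
adj(I−A) = Cᵀ =
  [ 0.5900   0.0000   0.0000]
  [ 0.3175   0.5950   0.0425]
  [ 0.0875   0.0850   0.7225]
(I − A)⁻¹ = adj(I−A) / det(I−A) ≈
  [   1.1765     0.0000     0.0000]
  [   0.6331     1.1864     0.0847]
  [   0.1745     0.1695     1.4407]
x = (I − A)⁻¹ d = adj(I−A)·d / det(I−A), with det(I−A) = 0.5015:
  x_1 = (0.5900·100 + 0.0000·280 + 0.0000·620) / 0.5015 = 59.00 / 0.5015 ≈ 117.647
  x_2 = (0.3175·100 + 0.5950·280 + 0.0425·620) / 0.5015 = 224.70 / 0.5015 ≈ 448.056
  x_3 = (0.0875·100 + 0.0850·280 + 0.7225·620) / 0.5015 = 480.50 / 0.5015 ≈ 958.126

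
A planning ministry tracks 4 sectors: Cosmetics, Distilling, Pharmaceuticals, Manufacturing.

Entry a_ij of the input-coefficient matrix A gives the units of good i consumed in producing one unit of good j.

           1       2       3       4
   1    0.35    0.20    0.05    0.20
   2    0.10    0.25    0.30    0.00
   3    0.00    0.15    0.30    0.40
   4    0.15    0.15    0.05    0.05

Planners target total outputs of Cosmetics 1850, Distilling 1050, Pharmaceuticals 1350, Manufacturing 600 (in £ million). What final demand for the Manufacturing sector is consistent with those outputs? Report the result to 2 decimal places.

I − A =
  [   0.65    -0.20    -0.05    -0.20]
  [  -0.10     0.75    -0.30     0.00]
  [   0.00    -0.15     0.70    -0.40]
  [  -0.15    -0.15    -0.05     0.95]
d = (I − A) x:
  d_1 = (+0.65)·1850 + (-0.20)·1050 + (-0.05)·1350 + (-0.20)·600 = 805.00
  d_2 = (-0.10)·1850 + (+0.75)·1050 + (-0.30)·1350 + (+0.00)·600 = 197.50
  d_3 = (+0.00)·1850 + (-0.15)·1050 + (+0.70)·1350 + (-0.40)·600 = 547.50
  d_4 = (-0.15)·1850 + (-0.15)·1050 + (-0.05)·1350 + (+0.95)·600 = 67.50

d_4 = 67.50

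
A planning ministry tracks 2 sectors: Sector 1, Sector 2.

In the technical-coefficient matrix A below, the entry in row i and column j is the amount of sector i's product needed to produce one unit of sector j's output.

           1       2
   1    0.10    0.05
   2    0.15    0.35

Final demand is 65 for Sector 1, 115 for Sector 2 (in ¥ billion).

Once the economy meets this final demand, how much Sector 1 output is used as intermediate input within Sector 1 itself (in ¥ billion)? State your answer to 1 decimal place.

z_11 = 8.3

I − A =
  [   0.90    -0.05]
  [  -0.15     0.65]
det(I−A) = (0.90)(0.65) − (-0.05)(-0.15) = 0.5775
adj(I−A) = [[0.65, 0.05], [0.15, 0.90]]
(I − A)⁻¹ = adj(I−A) / det(I−A) ≈
  [   1.1255     0.0866]
  [   0.2597     1.5584]
First solve x = (I − A)⁻¹ d = adj(I−A)·d / det(I−A); in particular x_1 = (0.65·65 + 0.05·115) / 0.5775 = 48.00 / 0.5775 ≈ 83.117.
Intermediate flow from 1 to 1: z_11 = a_11 · x_1 = 0.10 × 48.00 / 0.5775 = 4.80 / 0.5775 ≈ 8.3.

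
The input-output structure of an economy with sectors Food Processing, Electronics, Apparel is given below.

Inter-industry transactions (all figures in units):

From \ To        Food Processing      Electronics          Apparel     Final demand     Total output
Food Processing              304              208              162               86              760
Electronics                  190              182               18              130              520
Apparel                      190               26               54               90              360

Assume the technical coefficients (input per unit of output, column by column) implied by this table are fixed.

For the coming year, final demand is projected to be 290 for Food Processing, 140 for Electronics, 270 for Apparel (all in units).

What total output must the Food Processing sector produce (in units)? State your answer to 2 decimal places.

x_F = 1827.13

Technical coefficients a_ij = z_ij / X_j:
  a_FF = 304/760 = 0.40, a_EF = 190/760 = 0.25, a_AF = 190/760 = 0.25
  a_FE = 208/520 = 0.40, a_EE = 182/520 = 0.35, a_AE = 26/520 = 0.05
  a_FA = 162/360 = 0.45, a_EA = 18/360 = 0.05, a_AA = 54/360 = 0.15
I − A =
  [   0.60    -0.40    -0.45]
  [  -0.25     0.65    -0.05]
  [  -0.25    -0.05     0.85]
Cofactors of I−A, C_ij = (−1)^(i+j)·(minor ij) (rows/columns in the sector order above):
  C_11 = (0.65)(0.85) − (-0.05)(-0.05) = 0.5500
  C_12 = −[(-0.25)(0.85) − (-0.05)(-0.25)] = 0.2250
  C_13 = (-0.25)(-0.05) − (0.65)(-0.25) = 0.1750
  C_21 = −[(-0.40)(0.85) − (-0.45)(-0.05)] = 0.3625
  C_22 = (0.60)(0.85) − (-0.45)(-0.25) = 0.3975
  C_23 = −[(0.60)(-0.05) − (-0.40)(-0.25)] = 0.1300
  C_31 = (-0.40)(-0.05) − (-0.45)(0.65) = 0.3125
  C_32 = −[(0.60)(-0.05) − (-0.45)(-0.25)] = 0.1425
  C_33 = (0.60)(0.65) − (-0.40)(-0.25) = 0.2900
det(I−A) = Σ_j (I−A)_1j·C_1j = (0.60)(0.5500) + (-0.40)(0.2250) + (-0.45)(0.1750) = 0.16125
adj(I−A) = Cᵀ =
  [ 0.5500   0.3625   0.3125]
  [ 0.2250   0.3975   0.1425]
  [ 0.1750   0.1300   0.2900]
(I − A)⁻¹ = adj(I−A) / det(I−A) ≈
  [   3.4109     2.2481     1.9380]
  [   1.3953     2.4651     0.8837]
  [   1.0853     0.8062     1.7984]
x = (I − A)⁻¹ d = adj(I−A)·d / det(I−A), with det(I−A) = 0.16125:
  x_F = (0.5500·290 + 0.3625·140 + 0.3125·270) / 0.16125 = 294.625 / 0.16125 ≈ 1827.13
  x_E = (0.2250·290 + 0.3975·140 + 0.1425·270) / 0.16125 = 159.375 / 0.16125 ≈ 988.37
  x_A = (0.1750·290 + 0.1300·140 + 0.2900·270) / 0.16125 = 147.25 / 0.16125 ≈ 913.18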